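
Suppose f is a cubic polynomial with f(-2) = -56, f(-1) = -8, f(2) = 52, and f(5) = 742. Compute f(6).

1280

Write f(n) = an^3 + bn^2 + cn + d. Substituting each data point gives a linear system:
  -8a + 4b - 2c + d = -56
  -a + b - c + d = -8
  8a + 4b + 2c + d = 52
  125a + 25b + 5c + d = 742
Solving the system yields a = 6, b = -1, c = 3, d = 2.
So f(n) = 6n³ - n² + 3n + 2.
Then f(6) = 1280.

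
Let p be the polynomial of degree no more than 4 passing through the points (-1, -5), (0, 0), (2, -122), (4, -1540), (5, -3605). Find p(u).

p(u) = -5u^4 - 3u^3 - 4u^2 - u

Using the Lagrange interpolation formula with nodes -1, 0, 2, 4, 5:
  L_0(u) = u(u - 2)(u - 4)(u - 5) / 90
  L_1(u) = (u + 1)(u - 2)(u - 4)(u - 5) / -40
  L_2(u) = (u + 1)u(u - 4)(u - 5) / 36
  L_3(u) = (u + 1)u(u - 2)(u - 5) / -40
  L_4(u) = (u + 1)u(u - 2)(u - 4) / 90
Then p(u) = -5·L_0(u) + 0·L_1(u) - 122·L_2(u) - 1540·L_3(u) - 3605·L_4(u).
Expanding and collecting terms gives p(u) = -5u⁴ - 3u³ - 4u² - u.
Check: p(4) = -1540. ✓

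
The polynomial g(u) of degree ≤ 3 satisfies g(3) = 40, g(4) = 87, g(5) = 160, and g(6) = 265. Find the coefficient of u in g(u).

Write g(u) = au^3 + bu^2 + cu + d. Substituting each data point gives a linear system:
  27a + 9b + 3c + d = 40
  64a + 16b + 4c + d = 87
  125a + 25b + 5c + d = 160
  216a + 36b + 6c + d = 265
Solving the system yields a = 1, b = 1, c = 3, d = -5.
So g(u) = u^3 + u^2 + 3u - 5.
The coefficient of u is 3.

3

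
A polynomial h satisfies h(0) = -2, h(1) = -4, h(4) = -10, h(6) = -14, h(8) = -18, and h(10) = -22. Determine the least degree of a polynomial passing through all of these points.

Divided differences on the nodes 0, 1, 4, 6, 8, 10:
  order 0: -2  -4  -10  -14  -18  -22
  order 1: -2  -2  -2  -2  -2
  order 2: 0  0  0  0
  order 3: 0  0  0
  order 4: 0  0
  order 5: 0
The order-1 divided differences are all -2 (nonzero) and every higher order vanishes, so the data lies on a polynomial of degree exactly 1.

1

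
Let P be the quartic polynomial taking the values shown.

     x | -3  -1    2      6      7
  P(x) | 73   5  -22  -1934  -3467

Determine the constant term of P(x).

Write P(x) = ax^4 + bx^3 + cx^2 + dx + e. Substituting each data point gives a linear system:
  81a - 27b + 9c - 3d + e = 73
  a - b + c - d + e = 5
  16a + 8b + 4c + 2d + e = -22
  1296a + 216b + 36c + 6d + e = -1934
  2401a + 343b + 49c + 7d + e = -3467
Solving the system yields a = -1, b = -4, c = 6, d = 2, e = -2.
So P(x) = -x^4 - 4x^3 + 6x^2 + 2x - 2.
The constant term is -2.

-2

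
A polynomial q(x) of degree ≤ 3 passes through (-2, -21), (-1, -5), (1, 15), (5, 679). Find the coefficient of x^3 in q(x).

Write q(x) = ax^3 + bx^2 + cx + d. Substituting each data point gives a linear system:
  -8a + 4b - 2c + d = -21
  -a + b - c + d = -5
  a + b + c + d = 15
  125a + 25b + 5c + d = 679
Solving the system yields a = 4, b = 6, c = 6, d = -1.
So q(x) = 4x³ + 6x² + 6x - 1.
The leading coefficient is 4.

4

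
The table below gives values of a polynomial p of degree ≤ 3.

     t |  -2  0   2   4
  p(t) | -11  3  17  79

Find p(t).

p(t) = t^3 + 3t + 3

Write p(t) = at^3 + bt^2 + ct + d. Substituting each data point gives a linear system:
  -8a + 4b - 2c + d = -11
  d = 3
  8a + 4b + 2c + d = 17
  64a + 16b + 4c + d = 79
Solving the system yields a = 1, b = 0, c = 3, d = 3.
So p(t) = t³ + 3t + 3.
Check: p(-2) = -11. ✓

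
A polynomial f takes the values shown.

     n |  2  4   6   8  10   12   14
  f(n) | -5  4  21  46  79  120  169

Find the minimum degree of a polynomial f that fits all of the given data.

2

Forward differences of the values at n = 2, 4, 6, 8, 10, 12, 14:
  f  : -5  4  21  46  79  120  169
  Δ  : 9  17  25  33  41  49
  Δ^2: 8  8  8  8  8
  Δ^3: 0  0  0  0
  Δ^4: 0  0  0
  Δ^5: 0  0
  Δ^6: 0
The second differences are constant (8) and nonzero, while all higher differences vanish, so the minimal degree is 2.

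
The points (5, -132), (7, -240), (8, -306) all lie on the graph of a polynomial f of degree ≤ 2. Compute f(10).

-462

Write f(u) = au^2 + bu + c. Substituting each data point gives a linear system:
  25a + 5b + c = -132
  49a + 7b + c = -240
  64a + 8b + c = -306
Solving the system yields a = -4, b = -6, c = -2.
So f(u) = -4u² - 6u - 2.
Then f(10) = -462.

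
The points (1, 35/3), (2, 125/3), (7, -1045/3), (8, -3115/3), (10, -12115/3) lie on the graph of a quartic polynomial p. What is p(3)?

Write p(s) = as^4 + bs^3 + cs^2 + ds + e. Substituting each data point gives a linear system:
  a + b + c + d + e = 35/3
  16a + 8b + 4c + 2d + e = 125/3
  2401a + 343b + 49c + 7d + e = -1045/3
  4096a + 512b + 64c + 8d + e = -3115/3
  10000a + 1000b + 100c + 10d + e = -12115/3
Solving the system yields a = -1, b = 6, c = -1, d = 6, e = 5/3.
So p(s) = -s⁴ + 6s³ - s² + 6s + 5/3.
Then p(3) = 275/3.

275/3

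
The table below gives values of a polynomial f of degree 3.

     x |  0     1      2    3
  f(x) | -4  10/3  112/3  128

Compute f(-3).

Forward differences of the values at x = 0, 1, 2, 3:
  f  : -4  10/3  112/3  128
  Δ  : 22/3  34  272/3
  Δ^2: 80/3  170/3
  Δ^3: 30
The third differences are constant, confirming degree 3.
Interpolating (Newton forward form) and evaluating at x = -3 gives f(-3) = -166.

-166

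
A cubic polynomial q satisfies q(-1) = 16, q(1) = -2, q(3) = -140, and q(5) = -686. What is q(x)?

q(x) = -6x^3 + 3x^2 - 3x + 4

Write q(x) = ax^3 + bx^2 + cx + d. Substituting each data point gives a linear system:
  -a + b - c + d = 16
  a + b + c + d = -2
  27a + 9b + 3c + d = -140
  125a + 25b + 5c + d = -686
Solving the system yields a = -6, b = 3, c = -3, d = 4.
So q(x) = -6x^3 + 3x^2 - 3x + 4.
Check: q(5) = -686. ✓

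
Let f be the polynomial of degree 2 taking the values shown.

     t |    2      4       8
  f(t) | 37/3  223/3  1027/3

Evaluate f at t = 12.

2407/3

Using the Lagrange interpolation formula with nodes 2, 4, 8:
  L_0(t) = (t - 4)(t - 8) / 12
  L_1(t) = (t - 2)(t - 8) / -8
  L_2(t) = (t - 2)(t - 4) / 24
Then f(t) = 37/3·L_0(t) + 223/3·L_1(t) + 1027/3·L_2(t).
Expanding and collecting terms gives f(t) = 6t^2 - 5t - 5/3.
Evaluating at t = 12: f(12) = 2407/3.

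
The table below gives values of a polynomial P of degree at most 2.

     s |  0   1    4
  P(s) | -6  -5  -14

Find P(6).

Write P(s) = as^2 + bs + c. Substituting each data point gives a linear system:
  c = -6
  a + b + c = -5
  16a + 4b + c = -14
Solving the system yields a = -1, b = 2, c = -6.
So P(s) = -s^2 + 2s - 6.
Then P(6) = -30.

-30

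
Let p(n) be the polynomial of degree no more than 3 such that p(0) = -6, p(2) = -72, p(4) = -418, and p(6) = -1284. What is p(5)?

Write p(n) = an^3 + bn^2 + cn + d. Substituting each data point gives a linear system:
  d = -6
  8a + 4b + 2c + d = -72
  64a + 16b + 4c + d = -418
  216a + 36b + 6c + d = -1284
Solving the system yields a = -5, b = -5, c = -3, d = -6.
So p(n) = -5n³ - 5n² - 3n - 6.
Then p(5) = -771.

-771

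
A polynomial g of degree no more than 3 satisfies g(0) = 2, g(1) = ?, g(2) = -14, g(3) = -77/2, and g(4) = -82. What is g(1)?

-5/2

On equispaced nodes a degree-3 polynomial has vanishing fourth forward difference, so
  g(0) - 4·g(1) + 6·g(2) - 4·g(3) + g(4) = 0.
Substituting the known values and solving for g(1):
  -4·g(1) = 10
  g(1) = -5/2.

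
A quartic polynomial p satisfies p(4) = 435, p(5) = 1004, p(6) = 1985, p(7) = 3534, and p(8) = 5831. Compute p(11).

Write p(x) = ax^4 + bx^3 + cx^2 + dx + e. Substituting each data point gives a linear system:
  256a + 64b + 16c + 4d + e = 435
  625a + 125b + 25c + 5d + e = 1004
  1296a + 216b + 36c + 6d + e = 1985
  2401a + 343b + 49c + 7d + e = 3534
  4096a + 512b + 64c + 8d + e = 5831
Solving the system yields a = 1, b = 4, c = -5, d = 1, e = -1.
So p(x) = x⁴ + 4x³ - 5x² + x - 1.
Then p(11) = 19370.

19370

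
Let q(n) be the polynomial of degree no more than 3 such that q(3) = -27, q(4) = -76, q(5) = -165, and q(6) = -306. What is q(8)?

Write q(n) = an^3 + bn^2 + cn + d. Substituting each data point gives a linear system:
  27a + 9b + 3c + d = -27
  64a + 16b + 4c + d = -76
  125a + 25b + 5c + d = -165
  216a + 36b + 6c + d = -306
Solving the system yields a = -2, b = 4, c = -3, d = 0.
So q(n) = -2n³ + 4n² - 3n.
Then q(8) = -792.

-792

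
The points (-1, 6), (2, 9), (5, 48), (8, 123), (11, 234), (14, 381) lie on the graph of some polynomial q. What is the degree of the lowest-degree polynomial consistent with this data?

Forward differences of the values at n = -1, 2, 5, 8, 11, 14:
  q  : 6  9  48  123  234  381
  Δ  : 3  39  75  111  147
  Δ^2: 36  36  36  36
  Δ^3: 0  0  0
  Δ^4: 0  0
  Δ^5: 0
The second differences are constant (36) and nonzero, while all higher differences vanish, so the minimal degree is 2.

2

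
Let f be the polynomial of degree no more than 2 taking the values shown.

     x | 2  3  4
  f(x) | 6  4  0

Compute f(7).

-24

Forward differences of the values at x = 2, 3, 4:
  f  : 6  4  0
  Δ  : -2  -4
  Δ^2: -2
The second differences are constant, confirming degree 2.
Interpolating (Newton forward form) and evaluating at x = 7 gives f(7) = -24.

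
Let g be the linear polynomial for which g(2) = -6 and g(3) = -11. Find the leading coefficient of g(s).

Write g(s) = as + b. Substituting each data point gives a linear system:
  2a + b = -6
  3a + b = -11
Solving the system yields a = -5, b = 4.
So g(s) = -5s + 4.
The leading coefficient is -5.

-5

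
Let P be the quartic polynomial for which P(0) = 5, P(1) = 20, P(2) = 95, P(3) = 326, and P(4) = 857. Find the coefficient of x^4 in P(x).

2

Write P(x) = ax^4 + bx^3 + cx^2 + dx + e. Substituting each data point gives a linear system:
  e = 5
  a + b + c + d + e = 20
  16a + 8b + 4c + 2d + e = 95
  81a + 27b + 9c + 3d + e = 326
  256a + 64b + 16c + 4d + e = 857
Solving the system yields a = 2, b = 4, c = 4, d = 5, e = 5.
So P(x) = 2x^4 + 4x^3 + 4x^2 + 5x + 5.
The leading coefficient is 2.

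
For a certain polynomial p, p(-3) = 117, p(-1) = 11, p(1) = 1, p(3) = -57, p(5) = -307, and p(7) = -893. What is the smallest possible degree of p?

Forward differences of the values at u = -3, -1, 1, 3, 5, 7:
  p  : 117  11  1  -57  -307  -893
  Δ  : -106  -10  -58  -250  -586
  Δ^2: 96  -48  -192  -336
  Δ^3: -144  -144  -144
  Δ^4: 0  0
  Δ^5: 0
The third differences are constant (-144) and nonzero, while all higher differences vanish, so the minimal degree is 3.

3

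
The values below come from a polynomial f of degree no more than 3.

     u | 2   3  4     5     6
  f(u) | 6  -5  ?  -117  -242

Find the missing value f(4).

-42

The 4 known points determine the degree-3 polynomial uniquely.
Write f(u) = au^3 + bu^2 + cu + d. Substituting each data point gives a linear system:
  8a + 4b + 2c + d = 6
  27a + 9b + 3c + d = -5
  125a + 25b + 5c + d = -117
  216a + 36b + 6c + d = -242
Solving the system yields a = -2, b = 5, c = 2, d = -2.
So f(u) = -2u^3 + 5u^2 + 2u - 2.
Then f(4) = -42.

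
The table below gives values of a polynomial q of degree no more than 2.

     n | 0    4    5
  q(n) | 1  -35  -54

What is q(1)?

Using the Lagrange interpolation formula with nodes 0, 4, 5:
  L_0(n) = (n - 4)(n - 5) / 20
  L_1(n) = n(n - 5) / -4
  L_2(n) = n(n - 4) / 5
Then q(n) = 1·L_0(n) - 35·L_1(n) - 54·L_2(n).
Expanding and collecting terms gives q(n) = -2n² - n + 1.
Evaluating at n = 1: q(1) = -2.

-2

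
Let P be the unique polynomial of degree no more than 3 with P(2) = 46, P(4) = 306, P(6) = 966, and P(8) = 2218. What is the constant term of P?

Write P(x) = ax^3 + bx^2 + cx + d. Substituting each data point gives a linear system:
  8a + 4b + 2c + d = 46
  64a + 16b + 4c + d = 306
  216a + 36b + 6c + d = 966
  512a + 64b + 8c + d = 2218
Solving the system yields a = 4, b = 2, c = 6, d = -6.
So P(x) = 4x^3 + 2x^2 + 6x - 6.
The constant term is -6.

-6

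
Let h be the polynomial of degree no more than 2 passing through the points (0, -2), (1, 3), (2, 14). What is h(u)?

Using the Lagrange interpolation formula with nodes 0, 1, 2:
  L_0(u) = (u - 1)(u - 2) / 2
  L_1(u) = u(u - 2) / -1
  L_2(u) = u(u - 1) / 2
Then h(u) = -2·L_0(u) + 3·L_1(u) + 14·L_2(u).
Expanding and collecting terms gives h(u) = 3u^2 + 2u - 2.
Check: h(0) = -2. ✓

h(u) = 3u^2 + 2u - 2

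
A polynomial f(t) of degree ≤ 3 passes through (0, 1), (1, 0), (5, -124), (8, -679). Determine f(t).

Write f(t) = at^3 + bt^2 + ct + d. Substituting each data point gives a linear system:
  d = 1
  a + b + c + d = 0
  125a + 25b + 5c + d = -124
  512a + 64b + 8c + d = -679
Solving the system yields a = -2, b = 6, c = -5, d = 1.
So f(t) = -2t³ + 6t² - 5t + 1.
Check: f(5) = -124. ✓

f(t) = -2t^3 + 6t^2 - 5t + 1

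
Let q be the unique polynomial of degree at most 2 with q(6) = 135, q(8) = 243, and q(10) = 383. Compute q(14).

759

Write q(x) = ax^2 + bx + c. Substituting each data point gives a linear system:
  36a + 6b + c = 135
  64a + 8b + c = 243
  100a + 10b + c = 383
Solving the system yields a = 4, b = -2, c = 3.
So q(x) = 4x^2 - 2x + 3.
Then q(14) = 759.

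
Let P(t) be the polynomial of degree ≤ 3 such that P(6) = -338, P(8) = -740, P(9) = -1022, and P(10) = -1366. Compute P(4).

Using the Lagrange interpolation formula with nodes 6, 8, 9, 10:
  L_0(t) = (t - 8)(t - 9)(t - 10) / -24
  L_1(t) = (t - 6)(t - 9)(t - 10) / 4
  L_2(t) = (t - 6)(t - 8)(t - 10) / -3
  L_3(t) = (t - 6)(t - 8)(t - 9) / 8
Then P(t) = -338·L_0(t) - 740·L_1(t) - 1022·L_2(t) - 1366·L_3(t).
Expanding and collecting terms gives P(t) = -t³ - 4t² + 3t + 4.
Evaluating at t = 4: P(4) = -112.

-112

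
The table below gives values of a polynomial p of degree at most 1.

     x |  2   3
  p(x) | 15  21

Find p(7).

45

Using the Lagrange interpolation formula with nodes 2, 3:
  L_0(x) = (x - 3) / -1
  L_1(x) = (x - 2) / 1
Then p(x) = 15·L_0(x) + 21·L_1(x).
Expanding and collecting terms gives p(x) = 6x + 3.
Evaluating at x = 7: p(7) = 45.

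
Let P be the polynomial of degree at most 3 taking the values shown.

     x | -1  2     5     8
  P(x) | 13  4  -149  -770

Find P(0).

Using the Lagrange interpolation formula with nodes -1, 2, 5, 8:
  L_0(x) = (x - 2)(x - 5)(x - 8) / -162
  L_1(x) = (x + 1)(x - 5)(x - 8) / 54
  L_2(x) = (x + 1)(x - 2)(x - 8) / -54
  L_3(x) = (x + 1)(x - 2)(x - 5) / 162
Then P(x) = 13·L_0(x) + 4·L_1(x) - 149·L_2(x) - 770·L_3(x).
Expanding and collecting terms gives P(x) = -2x^3 + 4x^2 - x + 6.
Evaluating at x = 0: P(0) = 6.

6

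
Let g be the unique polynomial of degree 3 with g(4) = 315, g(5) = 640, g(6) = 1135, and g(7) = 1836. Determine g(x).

Write g(x) = ax^3 + bx^2 + cx + d. Substituting each data point gives a linear system:
  64a + 16b + 4c + d = 315
  125a + 25b + 5c + d = 640
  216a + 36b + 6c + d = 1135
  343a + 49b + 7c + d = 1836
Solving the system yields a = 6, b = -5, c = 4, d = -5.
So g(x) = 6x^3 - 5x^2 + 4x - 5.
Check: g(7) = 1836. ✓

g(x) = 6x^3 - 5x^2 + 4x - 5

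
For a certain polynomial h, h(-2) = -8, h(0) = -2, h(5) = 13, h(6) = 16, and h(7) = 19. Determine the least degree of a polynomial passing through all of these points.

1

Divided differences on the nodes -2, 0, 5, 6, 7:
  order 0: -8  -2  13  16  19
  order 1: 3  3  3  3
  order 2: 0  0  0
  order 3: 0  0
  order 4: 0
The order-1 divided differences are all 3 (nonzero) and every higher order vanishes, so the data lies on a polynomial of degree exactly 1.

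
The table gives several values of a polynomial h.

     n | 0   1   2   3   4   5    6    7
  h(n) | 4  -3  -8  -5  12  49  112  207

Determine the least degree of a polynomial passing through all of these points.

Forward differences of the values at n = 0, 1, 2, 3, 4, 5, 6, 7:
  h  : 4  -3  -8  -5  12  49  112  207
  Δ  : -7  -5  3  17  37  63  95
  Δ^2: 2  8  14  20  26  32
  Δ^3: 6  6  6  6  6
  Δ^4: 0  0  0  0
  Δ^5: 0  0  0
  Δ^6: 0  0
  Δ^7: 0
The third differences are constant (6) and nonzero, while all higher differences vanish, so the minimal degree is 3.

3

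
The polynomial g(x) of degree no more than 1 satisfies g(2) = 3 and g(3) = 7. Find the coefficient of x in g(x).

Write g(x) = ax + b. Substituting each data point gives a linear system:
  2a + b = 3
  3a + b = 7
Solving the system yields a = 4, b = -5.
So g(x) = 4x - 5.
The leading coefficient is 4.

4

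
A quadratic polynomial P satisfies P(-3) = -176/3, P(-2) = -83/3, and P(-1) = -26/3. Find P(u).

Write P(u) = au^2 + bu + c. Substituting each data point gives a linear system:
  9a - 3b + c = -176/3
  4a - 2b + c = -83/3
  a - b + c = -26/3
Solving the system yields a = -6, b = 1, c = -5/3.
So P(u) = -6u^2 + u - 5/3.
Check: P(-2) = -83/3. ✓

P(u) = -6u^2 + u - 5/3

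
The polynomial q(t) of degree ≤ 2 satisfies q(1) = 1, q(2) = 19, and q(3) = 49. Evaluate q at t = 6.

211

Write q(t) = at^2 + bt + c. Substituting each data point gives a linear system:
  a + b + c = 1
  4a + 2b + c = 19
  9a + 3b + c = 49
Solving the system yields a = 6, b = 0, c = -5.
So q(t) = 6t² - 5.
Then q(6) = 211.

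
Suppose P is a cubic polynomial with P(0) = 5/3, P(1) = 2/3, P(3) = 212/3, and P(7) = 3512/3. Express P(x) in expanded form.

Using the Lagrange interpolation formula with nodes 0, 1, 3, 7:
  L_0(x) = (x - 1)(x - 3)(x - 7) / -21
  L_1(x) = x(x - 3)(x - 7) / 12
  L_2(x) = x(x - 1)(x - 7) / -24
  L_3(x) = x(x - 1)(x - 3) / 168
Then P(x) = 5/3·L_0(x) + 2/3·L_1(x) + 212/3·L_2(x) + 3512/3·L_3(x).
Expanding and collecting terms gives P(x) = 4x^3 - 4x^2 - x + 5/3.
Check: P(3) = 212/3. ✓

P(x) = 4x^3 - 4x^2 - x + 5/3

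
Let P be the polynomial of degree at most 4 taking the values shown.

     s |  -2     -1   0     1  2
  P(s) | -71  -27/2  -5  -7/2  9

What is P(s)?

P(s) = -s^4 + 5s^3 - (5/2)s^2 - 5

Write P(s) = as^4 + bs^3 + cs^2 + ds + e. Substituting each data point gives a linear system:
  16a - 8b + 4c - 2d + e = -71
  a - b + c - d + e = -27/2
  e = -5
  a + b + c + d + e = -7/2
  16a + 8b + 4c + 2d + e = 9
Solving the system yields a = -1, b = 5, c = -5/2, d = 0, e = -5.
So P(s) = -s^4 + 5s^3 - (5/2)s^2 - 5.
Check: P(2) = 9. ✓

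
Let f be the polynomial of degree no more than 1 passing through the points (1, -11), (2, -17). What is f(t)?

f(t) = -6t - 5

Write f(t) = at + b. Substituting each data point gives a linear system:
  a + b = -11
  2a + b = -17
Solving the system yields a = -6, b = -5.
So f(t) = -6t - 5.
Check: f(1) = -11. ✓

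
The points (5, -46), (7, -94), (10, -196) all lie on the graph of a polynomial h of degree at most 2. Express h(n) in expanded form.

h(n) = -2n^2 + 4

Using the Lagrange interpolation formula with nodes 5, 7, 10:
  L_0(n) = (n - 7)(n - 10) / 10
  L_1(n) = (n - 5)(n - 10) / -6
  L_2(n) = (n - 5)(n - 7) / 15
Then h(n) = -46·L_0(n) - 94·L_1(n) - 196·L_2(n).
Expanding and collecting terms gives h(n) = -2n² + 4.
Check: h(5) = -46. ✓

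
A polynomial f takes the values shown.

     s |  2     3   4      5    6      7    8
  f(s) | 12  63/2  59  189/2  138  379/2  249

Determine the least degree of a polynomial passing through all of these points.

2

Forward differences of the values at s = 2, 3, 4, 5, 6, 7, 8:
  f  : 12  63/2  59  189/2  138  379/2  249
  Δ  : 39/2  55/2  71/2  87/2  103/2  119/2
  Δ^2: 8  8  8  8  8
  Δ^3: 0  0  0  0
  Δ^4: 0  0  0
  Δ^5: 0  0
  Δ^6: 0
The second differences are constant (8) and nonzero, while all higher differences vanish, so the minimal degree is 2.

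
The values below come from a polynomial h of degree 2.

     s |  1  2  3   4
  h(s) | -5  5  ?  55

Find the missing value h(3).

On equispaced nodes a degree-2 polynomial has vanishing third forward difference, so
  - h(1) + 3·h(2) - 3·h(3) + h(4) = 0.
Substituting the known values and solving for h(3):
  -3·h(3) = -75
  h(3) = 25.

25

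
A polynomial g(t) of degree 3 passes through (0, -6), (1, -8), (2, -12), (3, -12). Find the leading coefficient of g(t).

1

Write g(t) = at^3 + bt^2 + ct + d. Substituting each data point gives a linear system:
  d = -6
  a + b + c + d = -8
  8a + 4b + 2c + d = -12
  27a + 9b + 3c + d = -12
Solving the system yields a = 1, b = -4, c = 1, d = -6.
So g(t) = t^3 - 4t^2 + t - 6.
The leading coefficient is 1.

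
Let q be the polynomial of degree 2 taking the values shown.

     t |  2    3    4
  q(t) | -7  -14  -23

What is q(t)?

Using the Lagrange interpolation formula with nodes 2, 3, 4:
  L_0(t) = (t - 3)(t - 4) / 2
  L_1(t) = (t - 2)(t - 4) / -1
  L_2(t) = (t - 2)(t - 3) / 2
Then q(t) = -7·L_0(t) - 14·L_1(t) - 23·L_2(t).
Expanding and collecting terms gives q(t) = -t² - 2t + 1.
Check: q(2) = -7. ✓

q(t) = -t^2 - 2t + 1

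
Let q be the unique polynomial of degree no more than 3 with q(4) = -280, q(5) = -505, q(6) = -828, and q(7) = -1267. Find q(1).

Using the Lagrange interpolation formula with nodes 4, 5, 6, 7:
  L_0(s) = (s - 5)(s - 6)(s - 7) / -6
  L_1(s) = (s - 4)(s - 6)(s - 7) / 2
  L_2(s) = (s - 4)(s - 5)(s - 7) / -2
  L_3(s) = (s - 4)(s - 5)(s - 6) / 6
Then q(s) = -280·L_0(s) - 505·L_1(s) - 828·L_2(s) - 1267·L_3(s).
Expanding and collecting terms gives q(s) = -3s³ - 4s² - 6s.
Evaluating at s = 1: q(1) = -13.

-13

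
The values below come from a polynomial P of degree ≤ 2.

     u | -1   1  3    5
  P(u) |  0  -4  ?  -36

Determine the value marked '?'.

On equispaced nodes a degree-2 polynomial has vanishing third forward difference, so
  - P(-1) + 3·P(1) - 3·P(3) + P(5) = 0.
Substituting the known values and solving for P(3):
  -3·P(3) = 48
  P(3) = -16.

-16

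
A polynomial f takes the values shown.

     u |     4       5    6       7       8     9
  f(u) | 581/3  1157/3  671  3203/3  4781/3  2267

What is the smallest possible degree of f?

Forward differences of the values at u = 4, 5, 6, 7, 8, 9:
  f  : 581/3  1157/3  671  3203/3  4781/3  2267
  Δ  : 192  856/3  1190/3  526  2020/3
  Δ^2: 280/3  334/3  388/3  442/3
  Δ^3: 18  18  18
  Δ^4: 0  0
  Δ^5: 0
The third differences are constant (18) and nonzero, while all higher differences vanish, so the minimal degree is 3.

3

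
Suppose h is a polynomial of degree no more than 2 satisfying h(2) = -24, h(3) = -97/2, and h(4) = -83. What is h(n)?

Using the Lagrange interpolation formula with nodes 2, 3, 4:
  L_0(n) = (n - 3)(n - 4) / 2
  L_1(n) = (n - 2)(n - 4) / -1
  L_2(n) = (n - 2)(n - 3) / 2
Then h(n) = -24·L_0(n) - 97/2·L_1(n) - 83·L_2(n).
Expanding and collecting terms gives h(n) = -5n^2 + (1/2)n - 5.
Check: h(3) = -97/2. ✓

h(n) = -5n^2 + (1/2)n - 5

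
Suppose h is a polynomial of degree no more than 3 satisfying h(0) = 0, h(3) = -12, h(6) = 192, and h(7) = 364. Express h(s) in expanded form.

Write h(s) = as^3 + bs^2 + cs + d. Substituting each data point gives a linear system:
  d = 0
  27a + 9b + 3c + d = -12
  216a + 36b + 6c + d = 192
  343a + 49b + 7c + d = 364
Solving the system yields a = 2, b = -6, c = -4, d = 0.
So h(s) = 2s³ - 6s² - 4s.
Check: h(6) = 192. ✓

h(s) = 2s^3 - 6s^2 - 4s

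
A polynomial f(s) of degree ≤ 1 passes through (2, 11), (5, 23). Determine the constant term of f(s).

Write f(s) = as + b. Substituting each data point gives a linear system:
  2a + b = 11
  5a + b = 23
Solving the system yields a = 4, b = 3.
So f(s) = 4s + 3.
The constant term is 3.

3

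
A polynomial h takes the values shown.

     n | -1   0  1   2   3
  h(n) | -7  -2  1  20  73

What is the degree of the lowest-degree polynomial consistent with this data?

3

Forward differences of the values at n = -1, 0, 1, 2, 3:
  h  : -7  -2  1  20  73
  Δ  : 5  3  19  53
  Δ^2: -2  16  34
  Δ^3: 18  18
  Δ^4: 0
The third differences are constant (18) and nonzero, while all higher differences vanish, so the minimal degree is 3.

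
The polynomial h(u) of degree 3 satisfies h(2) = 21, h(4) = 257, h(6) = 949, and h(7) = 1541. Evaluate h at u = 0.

Write h(u) = au^3 + bu^2 + cu + d. Substituting each data point gives a linear system:
  8a + 4b + 2c + d = 21
  64a + 16b + 4c + d = 257
  216a + 36b + 6c + d = 949
  343a + 49b + 7c + d = 1541
Solving the system yields a = 5, b = -3, c = -4, d = 1.
So h(u) = 5u^3 - 3u^2 - 4u + 1.
Then h(0) = 1.

1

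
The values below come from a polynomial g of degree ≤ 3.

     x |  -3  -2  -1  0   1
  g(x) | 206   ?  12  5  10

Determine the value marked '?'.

67

The 4 known points determine the degree-3 polynomial uniquely.
Write g(x) = ax^3 + bx^2 + cx + d. Substituting each data point gives a linear system:
  -27a + 9b - 3c + d = 206
  -a + b - c + d = 12
  d = 5
  a + b + c + d = 10
Solving the system yields a = -6, b = 6, c = 5, d = 5.
So g(x) = -6x^3 + 6x^2 + 5x + 5.
Then g(-2) = 67.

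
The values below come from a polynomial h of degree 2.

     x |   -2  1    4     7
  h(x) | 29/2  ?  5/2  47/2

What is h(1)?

-1/2

On equispaced nodes a degree-2 polynomial has vanishing third forward difference, so
  - h(-2) + 3·h(1) - 3·h(4) + h(7) = 0.
Substituting the known values and solving for h(1):
  3·h(1) = -3/2
  h(1) = -1/2.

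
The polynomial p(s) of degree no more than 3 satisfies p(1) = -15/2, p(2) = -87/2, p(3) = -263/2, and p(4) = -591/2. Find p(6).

Using the Lagrange interpolation formula with nodes 1, 2, 3, 4:
  L_0(s) = (s - 2)(s - 3)(s - 4) / -6
  L_1(s) = (s - 1)(s - 3)(s - 4) / 2
  L_2(s) = (s - 1)(s - 2)(s - 4) / -2
  L_3(s) = (s - 1)(s - 2)(s - 3) / 6
Then p(s) = -15/2·L_0(s) - 87/2·L_1(s) - 263/2·L_2(s) - 591/2·L_3(s).
Expanding and collecting terms gives p(s) = -4s³ - 2s² - 2s + 1/2.
Evaluating at s = 6: p(6) = -1895/2.

-1895/2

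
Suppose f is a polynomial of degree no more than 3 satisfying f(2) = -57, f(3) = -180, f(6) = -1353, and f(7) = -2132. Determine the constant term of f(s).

Write f(s) = as^3 + bs^2 + cs + d. Substituting each data point gives a linear system:
  8a + 4b + 2c + d = -57
  27a + 9b + 3c + d = -180
  216a + 36b + 6c + d = -1353
  343a + 49b + 7c + d = -2132
Solving the system yields a = -6, b = -1, c = -4, d = 3.
So f(s) = -6s^3 - s^2 - 4s + 3.
The constant term is 3.

3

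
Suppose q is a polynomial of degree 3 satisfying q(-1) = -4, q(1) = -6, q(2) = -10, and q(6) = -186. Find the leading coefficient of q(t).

-1

Write q(t) = at^3 + bt^2 + ct + d. Substituting each data point gives a linear system:
  -a + b - c + d = -4
  a + b + c + d = -6
  8a + 4b + 2c + d = -10
  216a + 36b + 6c + d = -186
Solving the system yields a = -1, b = 1, c = 0, d = -6.
So q(t) = -t^3 + t^2 - 6.
The leading coefficient is -1.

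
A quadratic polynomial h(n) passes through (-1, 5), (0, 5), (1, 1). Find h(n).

Using the Lagrange interpolation formula with nodes -1, 0, 1:
  L_0(n) = n(n - 1) / 2
  L_1(n) = (n + 1)(n - 1) / -1
  L_2(n) = (n + 1)n / 2
Then h(n) = 5·L_0(n) + 5·L_1(n) + 1·L_2(n).
Expanding and collecting terms gives h(n) = -2n² - 2n + 5.
Check: h(-1) = 5. ✓

h(n) = -2n^2 - 2n + 5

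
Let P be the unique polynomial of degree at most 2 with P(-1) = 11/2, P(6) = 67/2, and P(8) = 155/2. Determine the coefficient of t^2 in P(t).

Write P(t) = at^2 + bt + c. Substituting each data point gives a linear system:
  a - b + c = 11/2
  36a + 6b + c = 67/2
  64a + 8b + c = 155/2
Solving the system yields a = 2, b = -6, c = -5/2.
So P(t) = 2t^2 - 6t - 5/2.
The leading coefficient is 2.

2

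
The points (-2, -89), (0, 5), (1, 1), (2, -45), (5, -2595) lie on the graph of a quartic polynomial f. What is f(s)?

f(s) = -5s^4 + 4s^3 + 2s^2 - 5s + 5

Using the Lagrange interpolation formula with nodes -2, 0, 1, 2, 5:
  L_0(s) = s(s - 1)(s - 2)(s - 5) / 168
  L_1(s) = (s + 2)(s - 1)(s - 2)(s - 5) / -20
  L_2(s) = (s + 2)s(s - 2)(s - 5) / 12
  L_3(s) = (s + 2)s(s - 1)(s - 5) / -24
  L_4(s) = (s + 2)s(s - 1)(s - 2) / 420
Then f(s) = -89·L_0(s) + 5·L_1(s) + 1·L_2(s) - 45·L_3(s) - 2595·L_4(s).
Expanding and collecting terms gives f(s) = -5s⁴ + 4s³ + 2s² - 5s + 5.
Check: f(-2) = -89. ✓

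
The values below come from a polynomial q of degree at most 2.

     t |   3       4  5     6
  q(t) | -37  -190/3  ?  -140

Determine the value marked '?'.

On equispaced nodes a degree-2 polynomial has vanishing third forward difference, so
  - q(3) + 3·q(4) - 3·q(5) + q(6) = 0.
Substituting the known values and solving for q(5):
  -3·q(5) = 293
  q(5) = -293/3.

-293/3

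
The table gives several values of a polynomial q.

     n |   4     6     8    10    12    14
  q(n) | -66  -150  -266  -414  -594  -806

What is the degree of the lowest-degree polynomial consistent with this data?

2

Forward differences of the values at n = 4, 6, 8, 10, 12, 14:
  q  : -66  -150  -266  -414  -594  -806
  Δ  : -84  -116  -148  -180  -212
  Δ^2: -32  -32  -32  -32
  Δ^3: 0  0  0
  Δ^4: 0  0
  Δ^5: 0
The second differences are constant (-32) and nonzero, while all higher differences vanish, so the minimal degree is 2.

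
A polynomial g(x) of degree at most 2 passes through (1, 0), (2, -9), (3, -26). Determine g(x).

g(x) = -4x^2 + 3x + 1

Write g(x) = ax^2 + bx + c. Substituting each data point gives a linear system:
  a + b + c = 0
  4a + 2b + c = -9
  9a + 3b + c = -26
Solving the system yields a = -4, b = 3, c = 1.
So g(x) = -4x² + 3x + 1.
Check: g(1) = 0. ✓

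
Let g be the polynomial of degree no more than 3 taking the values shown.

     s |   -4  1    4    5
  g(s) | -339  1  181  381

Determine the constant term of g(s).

1

Write g(s) = as^3 + bs^2 + cs + d. Substituting each data point gives a linear system:
  -64a + 16b - 4c + d = -339
  a + b + c + d = 1
  64a + 16b + 4c + d = 181
  125a + 25b + 5c + d = 381
Solving the system yields a = 4, b = -5, c = 1, d = 1.
So g(s) = 4s^3 - 5s^2 + s + 1.
The constant term is 1.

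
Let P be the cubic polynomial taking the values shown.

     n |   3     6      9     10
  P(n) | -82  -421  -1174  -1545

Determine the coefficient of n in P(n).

-5

Write P(n) = an^3 + bn^2 + cn + d. Substituting each data point gives a linear system:
  27a + 9b + 3c + d = -82
  216a + 36b + 6c + d = -421
  729a + 81b + 9c + d = -1174
  1000a + 100b + 10c + d = -1545
Solving the system yields a = -1, b = -5, c = -5, d = 5.
So P(n) = -n³ - 5n² - 5n + 5.
The coefficient of n is -5.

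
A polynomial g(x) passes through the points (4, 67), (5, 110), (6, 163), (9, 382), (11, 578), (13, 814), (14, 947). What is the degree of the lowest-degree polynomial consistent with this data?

Divided differences on the nodes 4, 5, 6, 9, 11, 13, 14:
  order 0: 67  110  163  382  578  814  947
  order 1: 43  53  73  98  118  133
  order 2: 5  5  5  5  5
  order 3: 0  0  0  0
  order 4: 0  0  0
  order 5: 0  0
  order 6: 0
The order-2 divided differences are all 5 (nonzero) and every higher order vanishes, so the data lies on a polynomial of degree exactly 2.

2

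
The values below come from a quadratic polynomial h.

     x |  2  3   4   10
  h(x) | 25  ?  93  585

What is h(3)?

The 3 known points determine the degree-2 polynomial uniquely.
Write h(x) = ax^2 + bx + c. Substituting each data point gives a linear system:
  4a + 2b + c = 25
  16a + 4b + c = 93
  100a + 10b + c = 585
Solving the system yields a = 6, b = -2, c = 5.
So h(x) = 6x² - 2x + 5.
Then h(3) = 53.

53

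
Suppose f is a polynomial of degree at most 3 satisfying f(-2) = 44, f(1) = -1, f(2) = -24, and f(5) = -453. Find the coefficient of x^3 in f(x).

Write f(x) = ax^3 + bx^2 + cx + d. Substituting each data point gives a linear system:
  -8a + 4b - 2c + d = 44
  a + b + c + d = -1
  8a + 4b + 2c + d = -24
  125a + 25b + 5c + d = -453
Solving the system yields a = -4, b = 2, c = -1, d = 2.
So f(x) = -4x³ + 2x² - x + 2.
The leading coefficient is -4.

-4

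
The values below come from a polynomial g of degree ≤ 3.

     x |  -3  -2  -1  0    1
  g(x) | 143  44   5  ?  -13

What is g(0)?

The 4 known points determine the degree-3 polynomial uniquely.
Write g(x) = ax^3 + bx^2 + cx + d. Substituting each data point gives a linear system:
  -27a + 9b - 3c + d = 143
  -8a + 4b - 2c + d = 44
  -a + b - c + d = 5
  a + b + c + d = -13
Solving the system yields a = -5, b = 0, c = -4, d = -4.
So g(x) = -5x³ - 4x - 4.
Then g(0) = -4.

-4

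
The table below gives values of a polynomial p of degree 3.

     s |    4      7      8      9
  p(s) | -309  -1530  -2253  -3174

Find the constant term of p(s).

Write p(s) = as^3 + bs^2 + cs + d. Substituting each data point gives a linear system:
  64a + 16b + 4c + d = -309
  343a + 49b + 7c + d = -1530
  512a + 64b + 8c + d = -2253
  729a + 81b + 9c + d = -3174
Solving the system yields a = -4, b = -3, c = -2, d = 3.
So p(s) = -4s³ - 3s² - 2s + 3.
The constant term is 3.

3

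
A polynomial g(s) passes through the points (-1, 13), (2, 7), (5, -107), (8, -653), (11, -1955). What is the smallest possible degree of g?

Forward differences of the values at s = -1, 2, 5, 8, 11:
  g  : 13  7  -107  -653  -1955
  Δ  : -6  -114  -546  -1302
  Δ^2: -108  -432  -756
  Δ^3: -324  -324
  Δ^4: 0
The third differences are constant (-324) and nonzero, while all higher differences vanish, so the minimal degree is 3.

3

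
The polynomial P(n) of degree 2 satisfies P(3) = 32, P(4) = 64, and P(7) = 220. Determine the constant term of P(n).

-4

Write P(n) = an^2 + bn + c. Substituting each data point gives a linear system:
  9a + 3b + c = 32
  16a + 4b + c = 64
  49a + 7b + c = 220
Solving the system yields a = 5, b = -3, c = -4.
So P(n) = 5n^2 - 3n - 4.
The constant term is -4.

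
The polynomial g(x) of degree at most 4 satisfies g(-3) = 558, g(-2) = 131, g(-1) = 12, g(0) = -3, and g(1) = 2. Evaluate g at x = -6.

Using the Lagrange interpolation formula with nodes -3, -2, -1, 0, 1:
  L_0(x) = (x + 2)(x + 1)x(x - 1) / 24
  L_1(x) = (x + 3)(x + 1)x(x - 1) / -6
  L_2(x) = (x + 3)(x + 2)x(x - 1) / 4
  L_3(x) = (x + 3)(x + 2)(x + 1)(x - 1) / -6
  L_4(x) = (x + 3)(x + 2)(x + 1)x / 24
Then g(x) = 558·L_0(x) + 131·L_1(x) + 12·L_2(x) - 3·L_3(x) + 2·L_4(x).
Expanding and collecting terms gives g(x) = 5x^4 - 4x^3 + 5x^2 - x - 3.
Evaluating at x = -6: g(-6) = 7527.

7527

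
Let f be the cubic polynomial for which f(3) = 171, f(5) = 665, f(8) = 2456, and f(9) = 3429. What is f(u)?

f(u) = 4u^3 + 6u^2 + 3u

Write f(u) = au^3 + bu^2 + cu + d. Substituting each data point gives a linear system:
  27a + 9b + 3c + d = 171
  125a + 25b + 5c + d = 665
  512a + 64b + 8c + d = 2456
  729a + 81b + 9c + d = 3429
Solving the system yields a = 4, b = 6, c = 3, d = 0.
So f(u) = 4u^3 + 6u^2 + 3u.
Check: f(9) = 3429. ✓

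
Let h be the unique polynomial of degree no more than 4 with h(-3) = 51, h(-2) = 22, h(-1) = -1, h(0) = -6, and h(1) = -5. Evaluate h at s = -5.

Write h(s) = as^4 + bs^3 + cs^2 + ds + e. Substituting each data point gives a linear system:
  81a - 27b + 9c - 3d + e = 51
  16a - 8b + 4c - 2d + e = 22
  a - b + c - d + e = -1
  e = -6
  a + b + c + d + e = -5
Solving the system yields a = -1, b = -4, c = 4, d = 2, e = -6.
So h(s) = -s⁴ - 4s³ + 4s² + 2s - 6.
Then h(-5) = -41.

-41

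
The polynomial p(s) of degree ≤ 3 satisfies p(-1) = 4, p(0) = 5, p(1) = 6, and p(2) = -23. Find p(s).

p(s) = -5s^3 + 6s + 5

Using the Lagrange interpolation formula with nodes -1, 0, 1, 2:
  L_0(s) = s(s - 1)(s - 2) / -6
  L_1(s) = (s + 1)(s - 1)(s - 2) / 2
  L_2(s) = (s + 1)s(s - 2) / -2
  L_3(s) = (s + 1)s(s - 1) / 6
Then p(s) = 4·L_0(s) + 5·L_1(s) + 6·L_2(s) - 23·L_3(s).
Expanding and collecting terms gives p(s) = -5s³ + 6s + 5.
Check: p(2) = -23. ✓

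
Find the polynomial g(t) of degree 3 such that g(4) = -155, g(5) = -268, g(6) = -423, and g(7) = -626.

Using the Lagrange interpolation formula with nodes 4, 5, 6, 7:
  L_0(t) = (t - 5)(t - 6)(t - 7) / -6
  L_1(t) = (t - 4)(t - 6)(t - 7) / 2
  L_2(t) = (t - 4)(t - 5)(t - 7) / -2
  L_3(t) = (t - 4)(t - 5)(t - 6) / 6
Then g(t) = -155·L_0(t) - 268·L_1(t) - 423·L_2(t) - 626·L_3(t).
Expanding and collecting terms gives g(t) = -t^3 - 6t^2 + 2t - 3.
Check: g(7) = -626. ✓

g(t) = -t^3 - 6t^2 + 2t - 3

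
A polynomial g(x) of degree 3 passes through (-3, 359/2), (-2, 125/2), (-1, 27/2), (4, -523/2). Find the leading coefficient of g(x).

Write g(x) = ax^3 + bx^2 + cx + d. Substituting each data point gives a linear system:
  -27a + 9b - 3c + d = 359/2
  -8a + 4b - 2c + d = 125/2
  -a + b - c + d = 27/2
  64a + 16b + 4c + d = -523/2
Solving the system yields a = -5, b = 4, c = -2, d = 5/2.
So g(x) = -5x^3 + 4x^2 - 2x + 5/2.
The leading coefficient is -5.

-5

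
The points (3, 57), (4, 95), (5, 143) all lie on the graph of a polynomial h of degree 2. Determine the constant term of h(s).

Write h(s) = as^2 + bs + c. Substituting each data point gives a linear system:
  9a + 3b + c = 57
  16a + 4b + c = 95
  25a + 5b + c = 143
Solving the system yields a = 5, b = 3, c = 3.
So h(s) = 5s² + 3s + 3.
The constant term is 3.

3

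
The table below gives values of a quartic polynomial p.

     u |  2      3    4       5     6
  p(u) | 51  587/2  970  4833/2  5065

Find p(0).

4

Write p(u) = au^4 + bu^3 + cu^2 + du + e. Substituting each data point gives a linear system:
  16a + 8b + 4c + 2d + e = 51
  81a + 27b + 9c + 3d + e = 587/2
  256a + 64b + 16c + 4d + e = 970
  625a + 125b + 25c + 5d + e = 4833/2
  1296a + 216b + 36c + 6d + e = 5065
Solving the system yields a = 4, b = 0, c = -3, d = -5/2, e = 4.
So p(u) = 4u⁴ - 3u² - (5/2)u + 4.
Then p(0) = 4.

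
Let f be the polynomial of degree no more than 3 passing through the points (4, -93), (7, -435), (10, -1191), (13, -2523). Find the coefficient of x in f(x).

1

Write f(x) = ax^3 + bx^2 + cx + d. Substituting each data point gives a linear system:
  64a + 16b + 4c + d = -93
  343a + 49b + 7c + d = -435
  1000a + 100b + 10c + d = -1191
  2197a + 169b + 13c + d = -2523
Solving the system yields a = -1, b = -2, c = 1, d = -1.
So f(x) = -x³ - 2x² + x - 1.
The coefficient of x is 1.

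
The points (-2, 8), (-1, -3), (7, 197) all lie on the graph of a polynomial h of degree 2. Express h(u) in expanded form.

h(u) = 4u^2 + u - 6

Write h(u) = au^2 + bu + c. Substituting each data point gives a linear system:
  4a - 2b + c = 8
  a - b + c = -3
  49a + 7b + c = 197
Solving the system yields a = 4, b = 1, c = -6.
So h(u) = 4u^2 + u - 6.
Check: h(7) = 197. ✓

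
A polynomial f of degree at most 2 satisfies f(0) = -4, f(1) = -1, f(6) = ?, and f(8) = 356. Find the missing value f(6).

The 3 known points determine the degree-2 polynomial uniquely.
Write f(t) = at^2 + bt + c. Substituting each data point gives a linear system:
  c = -4
  a + b + c = -1
  64a + 8b + c = 356
Solving the system yields a = 6, b = -3, c = -4.
So f(t) = 6t² - 3t - 4.
Then f(6) = 194.

194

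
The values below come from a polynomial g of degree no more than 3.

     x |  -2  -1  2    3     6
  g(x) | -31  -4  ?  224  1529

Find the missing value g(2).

The 4 known points determine the degree-3 polynomial uniquely.
Write g(x) = ax^3 + bx^2 + cx + d. Substituting each data point gives a linear system:
  -8a + 4b - 2c + d = -31
  -a + b - c + d = -4
  27a + 9b + 3c + d = 224
  216a + 36b + 6c + d = 1529
Solving the system yields a = 6, b = 6, c = 3, d = -1.
So g(x) = 6x^3 + 6x^2 + 3x - 1.
Then g(2) = 77.

77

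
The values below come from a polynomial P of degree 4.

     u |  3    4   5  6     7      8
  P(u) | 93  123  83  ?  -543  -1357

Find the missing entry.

-105

The 5 known points determine the degree-4 polynomial uniquely.
Write P(u) = au^4 + bu^3 + cu^2 + du + e. Substituting each data point gives a linear system:
  81a + 27b + 9c + 3d + e = 93
  256a + 64b + 16c + 4d + e = 123
  625a + 125b + 25c + 5d + e = 83
  2401a + 343b + 49c + 7d + e = -543
  4096a + 512b + 64c + 8d + e = -1357
Solving the system yields a = -1, b = 5, c = 2, d = 6, e = 3.
So P(u) = -u⁴ + 5u³ + 2u² + 6u + 3.
Then P(6) = -105.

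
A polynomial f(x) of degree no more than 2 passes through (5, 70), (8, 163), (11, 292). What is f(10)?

Write f(x) = ax^2 + bx + c. Substituting each data point gives a linear system:
  25a + 5b + c = 70
  64a + 8b + c = 163
  121a + 11b + c = 292
Solving the system yields a = 2, b = 5, c = -5.
So f(x) = 2x^2 + 5x - 5.
Then f(10) = 245.

245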